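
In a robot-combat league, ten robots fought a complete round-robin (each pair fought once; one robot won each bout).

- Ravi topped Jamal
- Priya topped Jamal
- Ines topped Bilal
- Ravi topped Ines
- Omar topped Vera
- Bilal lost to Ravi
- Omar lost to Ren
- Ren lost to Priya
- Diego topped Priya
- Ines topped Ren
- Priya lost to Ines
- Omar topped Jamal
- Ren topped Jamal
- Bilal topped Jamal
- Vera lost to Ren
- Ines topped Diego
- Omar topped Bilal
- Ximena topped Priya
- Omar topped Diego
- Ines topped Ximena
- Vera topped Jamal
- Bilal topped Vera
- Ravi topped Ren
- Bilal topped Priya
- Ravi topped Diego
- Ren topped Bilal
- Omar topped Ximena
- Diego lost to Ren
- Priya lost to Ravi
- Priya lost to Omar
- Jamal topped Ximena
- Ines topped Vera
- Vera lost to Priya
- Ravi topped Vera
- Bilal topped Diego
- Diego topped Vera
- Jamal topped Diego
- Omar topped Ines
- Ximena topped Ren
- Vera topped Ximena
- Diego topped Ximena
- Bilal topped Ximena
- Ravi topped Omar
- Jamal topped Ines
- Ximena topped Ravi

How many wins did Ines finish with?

Ines' results: beat Diego, Priya, Ren, Vera, Ximena, Bilal; lost to Omar, Ravi, Jamal.
That is 6 wins.

6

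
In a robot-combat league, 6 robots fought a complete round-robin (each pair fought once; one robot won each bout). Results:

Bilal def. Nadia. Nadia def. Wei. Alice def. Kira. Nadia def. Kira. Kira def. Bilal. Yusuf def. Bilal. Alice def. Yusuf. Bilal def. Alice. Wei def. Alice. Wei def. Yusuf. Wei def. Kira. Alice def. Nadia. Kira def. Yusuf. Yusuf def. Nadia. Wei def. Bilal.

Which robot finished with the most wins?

Wei

Win totals: Bilal 2, Wei 4, Alice 3, Nadia 2, Yusuf 2, Kira 2.
Wei leads with 4 wins (next highest: 3).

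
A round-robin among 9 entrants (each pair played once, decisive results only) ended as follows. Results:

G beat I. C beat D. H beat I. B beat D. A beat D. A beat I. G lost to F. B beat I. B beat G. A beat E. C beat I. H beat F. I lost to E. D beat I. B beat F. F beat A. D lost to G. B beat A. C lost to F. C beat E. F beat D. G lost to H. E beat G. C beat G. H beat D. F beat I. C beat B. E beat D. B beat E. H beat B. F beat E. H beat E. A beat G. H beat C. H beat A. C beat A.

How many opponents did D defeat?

D's results: beat I; lost to A, B, C, E, F, G, H.
That is 1 win.

1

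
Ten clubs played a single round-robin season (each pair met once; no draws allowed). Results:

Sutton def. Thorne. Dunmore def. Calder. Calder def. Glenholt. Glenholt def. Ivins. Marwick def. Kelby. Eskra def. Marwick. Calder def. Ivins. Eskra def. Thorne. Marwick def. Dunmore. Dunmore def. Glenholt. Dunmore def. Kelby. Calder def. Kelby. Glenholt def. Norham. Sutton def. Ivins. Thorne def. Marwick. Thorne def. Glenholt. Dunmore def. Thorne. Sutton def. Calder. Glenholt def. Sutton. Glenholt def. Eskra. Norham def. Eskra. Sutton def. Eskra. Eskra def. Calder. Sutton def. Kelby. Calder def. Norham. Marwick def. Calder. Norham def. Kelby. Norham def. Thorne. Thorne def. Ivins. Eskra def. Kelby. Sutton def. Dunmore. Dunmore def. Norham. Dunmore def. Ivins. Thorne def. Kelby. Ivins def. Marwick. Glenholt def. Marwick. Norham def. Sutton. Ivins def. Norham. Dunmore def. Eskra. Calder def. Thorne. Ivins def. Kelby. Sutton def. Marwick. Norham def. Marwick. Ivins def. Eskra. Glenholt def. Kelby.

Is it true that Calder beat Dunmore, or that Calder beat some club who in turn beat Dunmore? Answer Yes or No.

Calder did not beat Dunmore directly.
Calder beat Thorne, Norham, Kelby, Ivins, Glenholt, but each of them lost to Dunmore. No two-step path.

No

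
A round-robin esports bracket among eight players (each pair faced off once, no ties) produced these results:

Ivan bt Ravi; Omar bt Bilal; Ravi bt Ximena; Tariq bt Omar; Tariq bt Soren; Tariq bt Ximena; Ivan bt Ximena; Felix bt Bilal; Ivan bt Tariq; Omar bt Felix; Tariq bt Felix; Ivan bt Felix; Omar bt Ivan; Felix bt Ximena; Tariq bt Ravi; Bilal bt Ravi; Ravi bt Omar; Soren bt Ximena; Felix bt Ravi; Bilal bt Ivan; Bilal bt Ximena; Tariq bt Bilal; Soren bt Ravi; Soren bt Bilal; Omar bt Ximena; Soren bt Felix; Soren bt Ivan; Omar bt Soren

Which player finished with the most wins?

Win totals: Ximena 0, Ivan 4, Bilal 3, Soren 5, Ravi 2, Felix 3, Tariq 6, Omar 5.
Tariq leads with 6 wins (next highest: 5).

Tariq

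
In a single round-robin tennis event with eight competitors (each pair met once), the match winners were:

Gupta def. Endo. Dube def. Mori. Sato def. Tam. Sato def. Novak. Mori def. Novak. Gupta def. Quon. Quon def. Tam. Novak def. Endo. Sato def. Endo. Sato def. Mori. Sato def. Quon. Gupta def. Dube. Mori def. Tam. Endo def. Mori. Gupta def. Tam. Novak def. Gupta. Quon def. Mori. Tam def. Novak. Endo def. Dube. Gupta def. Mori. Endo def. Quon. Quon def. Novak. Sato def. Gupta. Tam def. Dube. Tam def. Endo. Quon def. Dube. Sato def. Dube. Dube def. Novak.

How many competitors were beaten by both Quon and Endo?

2

Quon beat: Tam, Dube, Novak, Mori.
Endo beat: Dube, Quon, Mori.
Both beat: Dube, Mori — 2.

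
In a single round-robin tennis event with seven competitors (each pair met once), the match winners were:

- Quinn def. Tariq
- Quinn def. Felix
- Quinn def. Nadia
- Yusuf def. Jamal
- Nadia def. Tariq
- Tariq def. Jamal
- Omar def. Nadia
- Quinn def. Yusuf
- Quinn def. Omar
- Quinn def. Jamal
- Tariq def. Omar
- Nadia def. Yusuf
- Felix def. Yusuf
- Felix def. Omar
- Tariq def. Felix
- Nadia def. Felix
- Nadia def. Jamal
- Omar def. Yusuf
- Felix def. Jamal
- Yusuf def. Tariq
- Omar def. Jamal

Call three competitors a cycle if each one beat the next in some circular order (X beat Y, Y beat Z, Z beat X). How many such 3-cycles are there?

4

Win totals: Nadia 4, Quinn 6, Felix 3, Jamal 0, Omar 3, Tariq 3, Yusuf 2.
A competitor with w wins dominates both others in C(w,2) triples; summing gives 6 + 15 + 3 + 0 + 3 + 3 + 1 = 31 transitive triples.
Total triples C(7,3) = 35, so cyclic triples = 35 − 31 = 4.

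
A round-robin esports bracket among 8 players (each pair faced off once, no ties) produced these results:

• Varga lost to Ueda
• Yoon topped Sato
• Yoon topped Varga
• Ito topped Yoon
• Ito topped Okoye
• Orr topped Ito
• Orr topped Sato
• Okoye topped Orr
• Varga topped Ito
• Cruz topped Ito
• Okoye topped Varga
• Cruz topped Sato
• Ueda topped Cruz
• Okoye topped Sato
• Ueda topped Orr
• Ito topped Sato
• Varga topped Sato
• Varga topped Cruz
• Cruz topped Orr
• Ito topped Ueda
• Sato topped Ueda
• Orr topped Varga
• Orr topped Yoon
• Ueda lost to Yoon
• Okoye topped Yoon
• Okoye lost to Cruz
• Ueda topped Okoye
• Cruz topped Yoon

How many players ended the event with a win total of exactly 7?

0

Win totals: Yoon 3, Varga 3, Orr 4, Sato 1, Ito 4, Cruz 5, Ueda 4, Okoye 4.
No player has exactly 7 wins.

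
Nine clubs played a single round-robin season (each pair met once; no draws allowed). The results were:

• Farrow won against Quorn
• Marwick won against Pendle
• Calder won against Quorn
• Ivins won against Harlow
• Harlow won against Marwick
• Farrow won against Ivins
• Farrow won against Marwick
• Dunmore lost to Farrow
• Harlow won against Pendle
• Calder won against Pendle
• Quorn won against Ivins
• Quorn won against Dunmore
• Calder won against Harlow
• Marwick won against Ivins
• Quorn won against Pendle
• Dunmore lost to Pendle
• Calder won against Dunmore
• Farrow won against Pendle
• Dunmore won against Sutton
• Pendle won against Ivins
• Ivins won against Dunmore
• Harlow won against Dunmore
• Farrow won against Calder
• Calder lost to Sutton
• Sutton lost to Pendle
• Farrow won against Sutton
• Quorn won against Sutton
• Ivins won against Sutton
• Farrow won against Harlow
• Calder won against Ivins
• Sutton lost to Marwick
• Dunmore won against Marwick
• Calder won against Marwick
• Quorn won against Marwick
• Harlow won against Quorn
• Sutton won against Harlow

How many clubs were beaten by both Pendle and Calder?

Pendle beat: Ivins, Sutton, Dunmore.
Calder beat: Ivins, Marwick, Dunmore, Harlow, Pendle, Quorn.
Both beat: Ivins, Dunmore — 2.

2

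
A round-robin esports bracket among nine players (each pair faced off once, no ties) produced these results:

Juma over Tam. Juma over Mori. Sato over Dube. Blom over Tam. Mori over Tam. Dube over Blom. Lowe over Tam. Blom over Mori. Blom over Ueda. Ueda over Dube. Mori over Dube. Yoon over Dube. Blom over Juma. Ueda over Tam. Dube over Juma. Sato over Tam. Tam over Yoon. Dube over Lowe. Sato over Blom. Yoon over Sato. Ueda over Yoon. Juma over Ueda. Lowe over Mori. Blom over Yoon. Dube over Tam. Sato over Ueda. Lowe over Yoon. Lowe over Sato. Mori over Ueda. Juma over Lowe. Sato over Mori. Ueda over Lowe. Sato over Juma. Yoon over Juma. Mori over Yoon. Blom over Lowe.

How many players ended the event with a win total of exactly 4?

5

Win totals: Yoon 3, Sato 6, Juma 4, Tam 1, Mori 4, Ueda 4, Blom 6, Lowe 4, Dube 4.
Exactly 4: Juma, Mori, Ueda, Lowe, Dube — 5 players.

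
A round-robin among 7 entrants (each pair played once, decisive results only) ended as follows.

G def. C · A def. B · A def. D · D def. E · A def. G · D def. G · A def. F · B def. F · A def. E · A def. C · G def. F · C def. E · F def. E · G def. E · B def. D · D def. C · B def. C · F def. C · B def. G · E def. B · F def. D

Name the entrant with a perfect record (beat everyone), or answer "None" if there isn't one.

A has 6 wins out of 6 opponents — a perfect record.

A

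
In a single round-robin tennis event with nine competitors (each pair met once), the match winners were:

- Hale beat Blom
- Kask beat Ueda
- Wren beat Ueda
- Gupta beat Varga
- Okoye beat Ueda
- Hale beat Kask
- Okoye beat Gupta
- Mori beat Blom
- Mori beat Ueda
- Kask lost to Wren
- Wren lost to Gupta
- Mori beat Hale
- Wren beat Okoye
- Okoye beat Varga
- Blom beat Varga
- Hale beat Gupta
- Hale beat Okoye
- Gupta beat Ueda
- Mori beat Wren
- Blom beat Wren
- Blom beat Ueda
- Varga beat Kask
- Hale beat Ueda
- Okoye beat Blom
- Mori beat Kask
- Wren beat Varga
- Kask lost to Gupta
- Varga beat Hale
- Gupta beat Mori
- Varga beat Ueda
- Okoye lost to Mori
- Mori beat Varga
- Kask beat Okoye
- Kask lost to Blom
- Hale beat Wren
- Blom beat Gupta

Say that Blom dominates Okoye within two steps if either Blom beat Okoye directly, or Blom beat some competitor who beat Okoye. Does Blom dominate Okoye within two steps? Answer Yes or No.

Blom did not beat Okoye directly.
Blom beat Ueda, Varga, Wren, Kask, Gupta. Of those, Wren beat Okoye.

Yes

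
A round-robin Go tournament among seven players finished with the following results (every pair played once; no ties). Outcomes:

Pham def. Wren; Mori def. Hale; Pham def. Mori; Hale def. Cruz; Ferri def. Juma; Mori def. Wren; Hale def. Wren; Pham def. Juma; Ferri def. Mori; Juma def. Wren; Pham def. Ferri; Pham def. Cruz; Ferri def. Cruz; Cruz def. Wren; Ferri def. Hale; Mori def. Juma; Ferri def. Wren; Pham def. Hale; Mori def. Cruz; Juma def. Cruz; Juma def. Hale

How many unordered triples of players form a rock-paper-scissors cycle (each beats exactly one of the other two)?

0

Win totals: Pham 6, Hale 2, Ferri 5, Mori 4, Juma 3, Cruz 1, Wren 0.
A player with w wins dominates both others in C(w,2) triples; summing gives 15 + 1 + 10 + 6 + 3 + 0 + 0 = 35 transitive triples.
Total triples C(7,3) = 35, so cyclic triples = 35 − 35 = 0.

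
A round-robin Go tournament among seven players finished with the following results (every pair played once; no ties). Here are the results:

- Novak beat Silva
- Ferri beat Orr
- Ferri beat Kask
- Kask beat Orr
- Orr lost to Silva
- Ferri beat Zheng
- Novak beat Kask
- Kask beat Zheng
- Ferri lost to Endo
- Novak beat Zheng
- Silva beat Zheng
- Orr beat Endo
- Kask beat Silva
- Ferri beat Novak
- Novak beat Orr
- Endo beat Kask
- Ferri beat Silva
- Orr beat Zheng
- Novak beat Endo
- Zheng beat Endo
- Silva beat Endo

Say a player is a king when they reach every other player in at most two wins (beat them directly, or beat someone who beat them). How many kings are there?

Novak reaches everyone (king).
Ferri reaches everyone (king).
Kask cannot reach Novak, Ferri in two steps.
Endo reaches everyone (king).
Silva cannot reach Novak in two steps.
Zheng cannot reach Novak, Silva, Orr in two steps.
Orr cannot reach Novak, Silva in two steps.
Kings: Novak, Ferri, Endo — 3.

3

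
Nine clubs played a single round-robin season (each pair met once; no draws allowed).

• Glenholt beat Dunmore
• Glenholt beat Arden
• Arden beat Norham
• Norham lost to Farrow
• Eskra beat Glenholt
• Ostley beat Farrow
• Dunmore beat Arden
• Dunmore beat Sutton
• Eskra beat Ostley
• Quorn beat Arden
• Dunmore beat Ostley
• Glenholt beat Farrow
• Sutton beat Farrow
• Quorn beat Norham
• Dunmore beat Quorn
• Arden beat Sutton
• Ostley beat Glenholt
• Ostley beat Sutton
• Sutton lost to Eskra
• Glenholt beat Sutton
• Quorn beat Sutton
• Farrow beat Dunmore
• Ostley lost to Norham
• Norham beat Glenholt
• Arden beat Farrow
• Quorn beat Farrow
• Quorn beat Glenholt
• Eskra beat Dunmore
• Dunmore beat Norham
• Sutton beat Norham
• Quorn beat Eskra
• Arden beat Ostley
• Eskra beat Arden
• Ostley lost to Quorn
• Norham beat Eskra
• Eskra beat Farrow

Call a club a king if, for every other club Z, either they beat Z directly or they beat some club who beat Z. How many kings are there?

Dunmore reaches everyone (king).
Arden cannot reach Quorn in two steps.
Eskra reaches everyone (king).
Sutton cannot reach Arden, Quorn in two steps.
Quorn reaches everyone (king).
Ostley cannot reach Eskra, Quorn in two steps.
Norham cannot reach Quorn in two steps.
Glenholt cannot reach Eskra in two steps.
Farrow reaches everyone (king).
Kings: Dunmore, Eskra, Quorn, Farrow — 4.

4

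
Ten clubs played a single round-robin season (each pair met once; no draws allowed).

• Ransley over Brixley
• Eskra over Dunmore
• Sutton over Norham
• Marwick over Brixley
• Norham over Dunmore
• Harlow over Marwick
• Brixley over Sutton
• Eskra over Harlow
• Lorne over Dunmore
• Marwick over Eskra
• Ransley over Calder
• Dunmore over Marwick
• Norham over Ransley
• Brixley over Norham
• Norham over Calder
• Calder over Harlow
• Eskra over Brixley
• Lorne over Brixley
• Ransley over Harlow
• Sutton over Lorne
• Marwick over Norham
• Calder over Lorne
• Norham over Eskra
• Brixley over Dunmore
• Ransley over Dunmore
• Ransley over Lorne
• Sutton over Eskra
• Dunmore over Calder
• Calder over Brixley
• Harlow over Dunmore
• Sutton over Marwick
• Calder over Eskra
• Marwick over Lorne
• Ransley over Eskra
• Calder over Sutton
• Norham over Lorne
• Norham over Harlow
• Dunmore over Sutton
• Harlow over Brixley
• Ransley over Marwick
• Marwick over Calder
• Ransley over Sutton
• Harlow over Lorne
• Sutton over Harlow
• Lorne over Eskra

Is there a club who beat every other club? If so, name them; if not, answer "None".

Highest win total is Ransley with 8 (out of 9 possible).
Ransley lost to Norham, so no club went undefeated.

None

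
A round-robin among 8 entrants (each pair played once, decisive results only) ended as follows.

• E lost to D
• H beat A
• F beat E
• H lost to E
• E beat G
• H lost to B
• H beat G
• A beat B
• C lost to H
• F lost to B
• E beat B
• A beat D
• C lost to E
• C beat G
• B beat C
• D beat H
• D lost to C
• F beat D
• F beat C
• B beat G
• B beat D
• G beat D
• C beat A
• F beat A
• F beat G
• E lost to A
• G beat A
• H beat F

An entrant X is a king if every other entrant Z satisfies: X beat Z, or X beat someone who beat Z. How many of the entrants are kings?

6

A reaches everyone (king).
B reaches everyone (king).
C cannot reach F in two steps.
D reaches everyone (king).
E reaches everyone (king).
F reaches everyone (king).
G cannot reach C, F in two steps.
H reaches everyone (king).
Kings: A, B, D, E, F, H — 6.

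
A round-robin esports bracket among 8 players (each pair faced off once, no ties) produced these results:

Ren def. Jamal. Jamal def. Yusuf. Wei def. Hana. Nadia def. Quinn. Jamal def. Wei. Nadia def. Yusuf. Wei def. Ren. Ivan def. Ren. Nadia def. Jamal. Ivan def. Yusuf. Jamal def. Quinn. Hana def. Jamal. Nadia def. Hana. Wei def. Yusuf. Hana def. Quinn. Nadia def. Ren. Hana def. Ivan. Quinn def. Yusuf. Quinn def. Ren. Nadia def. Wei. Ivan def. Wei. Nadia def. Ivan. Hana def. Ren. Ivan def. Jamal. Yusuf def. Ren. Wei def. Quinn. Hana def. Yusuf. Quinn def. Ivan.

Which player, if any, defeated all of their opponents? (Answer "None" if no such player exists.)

Nadia has 7 wins out of 7 opponents — a perfect record.

Nadia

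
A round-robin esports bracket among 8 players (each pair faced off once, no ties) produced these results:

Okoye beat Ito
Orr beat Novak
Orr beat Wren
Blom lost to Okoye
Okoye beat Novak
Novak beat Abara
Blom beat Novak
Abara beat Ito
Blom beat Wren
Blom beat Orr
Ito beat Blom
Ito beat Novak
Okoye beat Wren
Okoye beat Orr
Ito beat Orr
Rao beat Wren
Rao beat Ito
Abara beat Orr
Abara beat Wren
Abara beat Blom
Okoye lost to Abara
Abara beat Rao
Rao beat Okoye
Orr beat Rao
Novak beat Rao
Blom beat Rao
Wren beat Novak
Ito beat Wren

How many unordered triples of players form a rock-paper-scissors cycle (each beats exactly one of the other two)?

Win totals: Novak 2, Wren 1, Okoye 5, Blom 4, Rao 3, Ito 4, Orr 3, Abara 6.
A player with w wins dominates both others in C(w,2) triples; summing gives 1 + 0 + 10 + 6 + 3 + 6 + 3 + 15 = 44 transitive triples.
Total triples C(8,3) = 56, so cyclic triples = 56 − 44 = 12.

12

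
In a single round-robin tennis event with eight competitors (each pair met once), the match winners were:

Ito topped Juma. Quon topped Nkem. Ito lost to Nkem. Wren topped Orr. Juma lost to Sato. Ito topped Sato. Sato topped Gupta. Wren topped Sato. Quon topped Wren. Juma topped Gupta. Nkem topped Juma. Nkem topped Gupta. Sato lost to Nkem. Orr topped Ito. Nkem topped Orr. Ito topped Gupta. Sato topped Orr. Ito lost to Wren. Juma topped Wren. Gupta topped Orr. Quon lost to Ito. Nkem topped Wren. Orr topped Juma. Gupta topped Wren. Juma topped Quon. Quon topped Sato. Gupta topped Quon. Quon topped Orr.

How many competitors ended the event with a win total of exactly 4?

2

Win totals: Quon 4, Orr 2, Ito 4, Nkem 6, Gupta 3, Wren 3, Sato 3, Juma 3.
Exactly 4: Quon, Ito — 2 competitors.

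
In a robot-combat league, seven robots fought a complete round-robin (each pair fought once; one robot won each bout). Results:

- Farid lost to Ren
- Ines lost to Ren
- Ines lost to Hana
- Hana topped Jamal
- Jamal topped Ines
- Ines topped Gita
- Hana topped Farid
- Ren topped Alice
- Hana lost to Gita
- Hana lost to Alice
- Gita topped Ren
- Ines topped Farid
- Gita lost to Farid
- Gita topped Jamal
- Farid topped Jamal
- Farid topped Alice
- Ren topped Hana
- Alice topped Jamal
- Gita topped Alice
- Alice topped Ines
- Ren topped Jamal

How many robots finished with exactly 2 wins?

1

Win totals: Farid 3, Ren 5, Gita 4, Ines 2, Alice 3, Hana 3, Jamal 1.
Exactly 2: Ines — 1 robot.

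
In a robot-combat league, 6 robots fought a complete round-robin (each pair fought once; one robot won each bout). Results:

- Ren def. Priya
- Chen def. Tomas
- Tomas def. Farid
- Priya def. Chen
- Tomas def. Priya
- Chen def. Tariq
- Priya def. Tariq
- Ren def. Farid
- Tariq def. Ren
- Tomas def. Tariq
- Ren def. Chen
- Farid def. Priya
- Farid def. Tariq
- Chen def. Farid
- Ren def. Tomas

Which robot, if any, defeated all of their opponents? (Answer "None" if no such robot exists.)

None

Highest win total is Ren with 4 (out of 5 possible).
Ren lost to Tariq, so no robot went undefeated.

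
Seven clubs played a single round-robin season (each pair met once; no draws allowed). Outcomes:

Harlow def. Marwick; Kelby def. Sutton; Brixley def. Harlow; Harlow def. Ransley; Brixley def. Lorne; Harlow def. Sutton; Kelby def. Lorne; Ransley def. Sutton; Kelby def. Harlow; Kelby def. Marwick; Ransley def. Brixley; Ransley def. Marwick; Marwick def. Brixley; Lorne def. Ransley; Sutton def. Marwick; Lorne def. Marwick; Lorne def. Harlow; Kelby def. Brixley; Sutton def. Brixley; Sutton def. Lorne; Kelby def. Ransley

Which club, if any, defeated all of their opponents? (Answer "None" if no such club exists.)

Kelby

Kelby has 6 wins out of 6 opponents — a perfect record.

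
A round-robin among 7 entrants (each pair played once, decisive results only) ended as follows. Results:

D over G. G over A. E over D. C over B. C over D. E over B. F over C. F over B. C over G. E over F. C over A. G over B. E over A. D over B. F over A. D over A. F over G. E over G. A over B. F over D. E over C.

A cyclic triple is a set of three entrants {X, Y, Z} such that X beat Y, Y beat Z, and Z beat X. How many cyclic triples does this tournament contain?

0

Win totals: A 1, B 0, C 4, D 3, E 6, F 5, G 2.
An entrant with w wins dominates both others in C(w,2) triples; summing gives 0 + 0 + 6 + 3 + 15 + 10 + 1 = 35 transitive triples.
Total triples C(7,3) = 35, so cyclic triples = 35 − 35 = 0.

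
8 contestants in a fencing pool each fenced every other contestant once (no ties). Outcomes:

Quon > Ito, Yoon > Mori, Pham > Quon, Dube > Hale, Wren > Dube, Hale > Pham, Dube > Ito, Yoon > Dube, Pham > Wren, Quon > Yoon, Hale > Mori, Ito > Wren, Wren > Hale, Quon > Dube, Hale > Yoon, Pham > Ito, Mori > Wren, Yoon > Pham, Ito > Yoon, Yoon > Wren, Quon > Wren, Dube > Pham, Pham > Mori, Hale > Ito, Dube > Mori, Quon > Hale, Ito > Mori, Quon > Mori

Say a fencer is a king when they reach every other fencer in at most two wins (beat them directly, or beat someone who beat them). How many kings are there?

5

Ito cannot reach Quon in two steps.
Mori cannot reach Ito, Quon, Yoon, Pham in two steps.
Dube reaches everyone (king).
Quon reaches everyone (king).
Hale reaches everyone (king).
Wren cannot reach Quon in two steps.
Yoon reaches everyone (king).
Pham reaches everyone (king).
Kings: Dube, Quon, Hale, Yoon, Pham — 5.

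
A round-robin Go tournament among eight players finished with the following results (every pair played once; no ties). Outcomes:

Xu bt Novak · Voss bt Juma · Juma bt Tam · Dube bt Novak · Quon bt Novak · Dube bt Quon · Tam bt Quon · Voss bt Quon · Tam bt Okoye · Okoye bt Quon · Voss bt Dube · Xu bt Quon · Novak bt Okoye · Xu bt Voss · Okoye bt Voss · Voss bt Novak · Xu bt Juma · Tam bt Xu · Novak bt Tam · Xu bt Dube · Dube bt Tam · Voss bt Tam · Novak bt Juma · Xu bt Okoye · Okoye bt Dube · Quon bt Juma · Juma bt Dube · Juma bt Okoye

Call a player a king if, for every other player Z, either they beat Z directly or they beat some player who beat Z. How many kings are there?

Novak reaches everyone (king).
Xu reaches everyone (king).
Tam reaches everyone (king).
Juma reaches everyone (king).
Voss reaches everyone (king).
Dube cannot reach Voss in two steps.
Quon cannot reach Xu, Voss in two steps.
Okoye cannot reach Xu in two steps.
Kings: Novak, Xu, Tam, Juma, Voss — 5.

5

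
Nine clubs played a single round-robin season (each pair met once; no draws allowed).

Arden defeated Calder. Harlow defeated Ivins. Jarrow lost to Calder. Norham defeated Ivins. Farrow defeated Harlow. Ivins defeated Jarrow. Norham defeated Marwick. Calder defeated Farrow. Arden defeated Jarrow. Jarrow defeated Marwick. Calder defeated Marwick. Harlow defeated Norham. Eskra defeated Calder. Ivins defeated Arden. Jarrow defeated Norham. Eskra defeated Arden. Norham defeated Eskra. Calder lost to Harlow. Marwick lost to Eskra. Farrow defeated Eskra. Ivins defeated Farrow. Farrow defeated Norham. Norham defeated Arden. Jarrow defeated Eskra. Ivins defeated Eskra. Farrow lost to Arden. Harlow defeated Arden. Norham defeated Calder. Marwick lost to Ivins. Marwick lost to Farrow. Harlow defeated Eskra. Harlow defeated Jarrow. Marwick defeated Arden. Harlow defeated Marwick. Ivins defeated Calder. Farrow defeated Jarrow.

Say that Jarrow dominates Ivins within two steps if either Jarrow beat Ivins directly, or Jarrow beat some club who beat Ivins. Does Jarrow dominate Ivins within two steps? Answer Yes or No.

Jarrow did not beat Ivins directly.
Jarrow beat Marwick, Eskra, Norham. Of those, Norham beat Ivins.

Yes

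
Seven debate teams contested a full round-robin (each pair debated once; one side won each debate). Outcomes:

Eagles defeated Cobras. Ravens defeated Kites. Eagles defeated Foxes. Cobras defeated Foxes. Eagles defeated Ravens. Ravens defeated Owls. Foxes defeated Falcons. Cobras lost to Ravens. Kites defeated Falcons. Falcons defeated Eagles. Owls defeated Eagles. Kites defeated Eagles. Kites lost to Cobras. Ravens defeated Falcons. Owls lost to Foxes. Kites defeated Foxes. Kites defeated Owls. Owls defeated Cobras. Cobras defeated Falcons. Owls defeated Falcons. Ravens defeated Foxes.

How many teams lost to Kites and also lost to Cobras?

Kites beat: Eagles, Owls, Foxes, Falcons.
Cobras beat: Kites, Foxes, Falcons.
Both beat: Foxes, Falcons — 2.

2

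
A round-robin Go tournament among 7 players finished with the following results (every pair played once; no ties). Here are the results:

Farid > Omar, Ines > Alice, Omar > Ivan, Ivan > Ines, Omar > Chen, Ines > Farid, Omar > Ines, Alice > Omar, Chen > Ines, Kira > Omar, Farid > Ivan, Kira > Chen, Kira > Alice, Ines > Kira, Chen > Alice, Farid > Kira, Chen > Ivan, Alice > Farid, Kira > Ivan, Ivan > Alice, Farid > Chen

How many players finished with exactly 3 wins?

Win totals: Alice 2, Farid 4, Ivan 2, Kira 4, Chen 3, Ines 3, Omar 3.
Exactly 3: Chen, Ines, Omar — 3 players.

3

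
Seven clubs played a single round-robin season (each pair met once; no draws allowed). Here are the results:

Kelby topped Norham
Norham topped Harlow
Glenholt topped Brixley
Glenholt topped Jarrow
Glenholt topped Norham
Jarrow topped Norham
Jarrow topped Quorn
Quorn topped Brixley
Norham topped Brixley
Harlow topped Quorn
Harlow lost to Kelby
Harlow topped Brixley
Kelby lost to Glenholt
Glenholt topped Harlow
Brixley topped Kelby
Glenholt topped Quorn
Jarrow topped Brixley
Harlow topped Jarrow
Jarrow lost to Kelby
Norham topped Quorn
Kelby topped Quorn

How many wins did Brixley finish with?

1

Brixley's results: beat Kelby; lost to Jarrow, Harlow, Quorn, Glenholt, Norham.
That is 1 win.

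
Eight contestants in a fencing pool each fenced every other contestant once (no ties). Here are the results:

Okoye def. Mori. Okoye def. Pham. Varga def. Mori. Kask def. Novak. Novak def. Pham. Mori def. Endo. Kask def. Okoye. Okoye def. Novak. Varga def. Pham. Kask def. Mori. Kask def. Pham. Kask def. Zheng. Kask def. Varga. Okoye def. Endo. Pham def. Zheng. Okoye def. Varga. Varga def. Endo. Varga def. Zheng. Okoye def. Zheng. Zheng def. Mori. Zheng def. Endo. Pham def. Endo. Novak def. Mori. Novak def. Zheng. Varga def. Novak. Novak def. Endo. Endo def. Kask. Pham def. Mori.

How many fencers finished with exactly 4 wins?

Win totals: Okoye 6, Varga 5, Novak 4, Pham 3, Mori 1, Endo 1, Zheng 2, Kask 6.
Exactly 4: Novak — 1 fencer.

1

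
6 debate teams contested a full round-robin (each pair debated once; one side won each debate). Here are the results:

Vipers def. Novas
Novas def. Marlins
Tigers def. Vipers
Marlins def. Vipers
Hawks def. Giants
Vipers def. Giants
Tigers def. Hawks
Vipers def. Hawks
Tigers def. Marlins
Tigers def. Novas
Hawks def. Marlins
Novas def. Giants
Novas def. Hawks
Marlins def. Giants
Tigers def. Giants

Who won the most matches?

Tigers

Win totals: Vipers 3, Giants 0, Novas 3, Hawks 2, Tigers 5, Marlins 2.
Tigers leads with 5 wins (next highest: 3).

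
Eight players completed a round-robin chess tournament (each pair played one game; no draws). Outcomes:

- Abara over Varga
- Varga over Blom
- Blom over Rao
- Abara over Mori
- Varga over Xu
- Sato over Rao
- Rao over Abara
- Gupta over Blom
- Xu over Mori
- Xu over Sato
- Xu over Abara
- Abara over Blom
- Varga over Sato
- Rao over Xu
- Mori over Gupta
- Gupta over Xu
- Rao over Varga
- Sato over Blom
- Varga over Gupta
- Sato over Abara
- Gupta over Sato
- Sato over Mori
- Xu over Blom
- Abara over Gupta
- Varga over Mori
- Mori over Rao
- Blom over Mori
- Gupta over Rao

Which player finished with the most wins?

Varga

Win totals: Xu 4, Varga 5, Sato 4, Abara 4, Blom 2, Rao 3, Gupta 4, Mori 2.
Varga leads with 5 wins (next highest: 4).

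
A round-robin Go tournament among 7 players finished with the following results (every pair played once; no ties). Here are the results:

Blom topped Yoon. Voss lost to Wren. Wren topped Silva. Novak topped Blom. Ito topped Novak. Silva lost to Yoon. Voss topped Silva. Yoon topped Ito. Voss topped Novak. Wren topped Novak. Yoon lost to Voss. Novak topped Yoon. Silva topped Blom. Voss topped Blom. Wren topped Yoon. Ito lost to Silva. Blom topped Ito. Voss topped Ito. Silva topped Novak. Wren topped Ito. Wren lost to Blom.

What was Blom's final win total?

Blom's results: beat Wren, Ito, Yoon; lost to Silva, Voss, Novak.
That is 3 wins.

3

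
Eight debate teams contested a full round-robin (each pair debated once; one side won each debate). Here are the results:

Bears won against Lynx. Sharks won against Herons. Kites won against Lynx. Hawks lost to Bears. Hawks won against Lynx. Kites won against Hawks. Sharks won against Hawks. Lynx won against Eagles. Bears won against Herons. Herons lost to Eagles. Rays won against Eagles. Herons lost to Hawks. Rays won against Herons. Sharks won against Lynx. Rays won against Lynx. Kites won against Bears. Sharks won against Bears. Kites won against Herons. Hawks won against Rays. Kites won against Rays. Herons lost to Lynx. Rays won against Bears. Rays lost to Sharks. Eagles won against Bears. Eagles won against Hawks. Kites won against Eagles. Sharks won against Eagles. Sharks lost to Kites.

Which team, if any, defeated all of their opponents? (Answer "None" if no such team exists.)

Kites

Kites has 7 wins out of 7 opponents — a perfect record.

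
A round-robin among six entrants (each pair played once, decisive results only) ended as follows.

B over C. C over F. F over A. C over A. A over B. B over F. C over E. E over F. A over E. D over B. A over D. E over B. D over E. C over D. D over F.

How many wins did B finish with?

2

B's results: beat C, F; lost to A, D, E.
That is 2 wins.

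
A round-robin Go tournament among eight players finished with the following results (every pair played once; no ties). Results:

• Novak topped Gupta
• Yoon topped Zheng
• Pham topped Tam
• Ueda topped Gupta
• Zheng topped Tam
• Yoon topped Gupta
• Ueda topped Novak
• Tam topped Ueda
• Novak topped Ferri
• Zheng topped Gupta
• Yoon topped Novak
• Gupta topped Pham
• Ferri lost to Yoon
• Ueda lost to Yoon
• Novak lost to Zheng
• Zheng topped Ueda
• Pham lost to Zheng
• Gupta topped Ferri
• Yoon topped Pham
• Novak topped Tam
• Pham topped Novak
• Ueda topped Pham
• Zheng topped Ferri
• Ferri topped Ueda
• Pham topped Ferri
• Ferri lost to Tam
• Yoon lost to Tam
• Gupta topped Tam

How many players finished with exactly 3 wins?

5

Win totals: Ueda 3, Zheng 6, Novak 3, Pham 3, Yoon 6, Gupta 3, Ferri 1, Tam 3.
Exactly 3: Ueda, Novak, Pham, Gupta, Tam — 5 players.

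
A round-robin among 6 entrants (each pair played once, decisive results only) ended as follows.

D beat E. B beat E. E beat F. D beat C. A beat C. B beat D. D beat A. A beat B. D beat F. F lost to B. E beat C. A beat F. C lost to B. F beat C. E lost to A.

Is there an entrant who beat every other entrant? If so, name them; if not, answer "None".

Highest win total is D with 4 (out of 5 possible).
D lost to B, so no entrant went undefeated.

None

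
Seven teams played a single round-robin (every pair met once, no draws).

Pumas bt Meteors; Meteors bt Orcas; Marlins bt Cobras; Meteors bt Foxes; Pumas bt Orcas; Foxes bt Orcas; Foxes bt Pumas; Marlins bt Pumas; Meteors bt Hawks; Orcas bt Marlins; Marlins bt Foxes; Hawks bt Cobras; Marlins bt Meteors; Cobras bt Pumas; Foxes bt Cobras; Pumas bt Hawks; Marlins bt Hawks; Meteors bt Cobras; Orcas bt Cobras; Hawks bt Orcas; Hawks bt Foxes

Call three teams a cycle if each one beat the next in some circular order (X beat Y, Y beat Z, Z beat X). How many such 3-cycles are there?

Win totals: Foxes 3, Pumas 3, Marlins 5, Hawks 3, Cobras 1, Meteors 4, Orcas 2.
A team with w wins dominates both others in C(w,2) triples; summing gives 3 + 3 + 10 + 3 + 0 + 6 + 1 = 26 transitive triples.
Total triples C(7,3) = 35, so cyclic triples = 35 − 26 = 9.

9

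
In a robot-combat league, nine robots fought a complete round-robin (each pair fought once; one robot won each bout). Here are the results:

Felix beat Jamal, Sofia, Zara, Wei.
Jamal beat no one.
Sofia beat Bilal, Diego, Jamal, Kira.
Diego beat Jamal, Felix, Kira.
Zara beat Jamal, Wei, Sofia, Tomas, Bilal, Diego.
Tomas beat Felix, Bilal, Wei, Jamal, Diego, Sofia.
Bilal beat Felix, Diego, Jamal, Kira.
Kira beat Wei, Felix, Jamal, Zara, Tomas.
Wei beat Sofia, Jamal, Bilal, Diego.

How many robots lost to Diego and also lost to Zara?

1

Diego beat: Kira, Felix, Jamal.
Zara beat: Sofia, Diego, Bilal, Wei, Jamal, Tomas.
Both beat: Jamal — 1.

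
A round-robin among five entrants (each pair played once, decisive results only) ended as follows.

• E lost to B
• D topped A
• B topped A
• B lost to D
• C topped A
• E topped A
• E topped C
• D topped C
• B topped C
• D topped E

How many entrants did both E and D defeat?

2

E beat: A, C.
D beat: A, B, C, E.
Both beat: A, C — 2.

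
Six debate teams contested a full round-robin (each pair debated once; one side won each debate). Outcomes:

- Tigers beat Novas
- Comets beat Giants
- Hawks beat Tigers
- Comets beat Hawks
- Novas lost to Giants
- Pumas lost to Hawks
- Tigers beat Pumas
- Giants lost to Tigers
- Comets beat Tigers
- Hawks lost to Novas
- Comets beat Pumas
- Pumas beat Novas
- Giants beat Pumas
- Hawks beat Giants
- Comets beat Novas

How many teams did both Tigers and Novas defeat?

Tigers beat: Novas, Pumas, Giants.
Novas beat: Hawks.
No one was beaten by both.

0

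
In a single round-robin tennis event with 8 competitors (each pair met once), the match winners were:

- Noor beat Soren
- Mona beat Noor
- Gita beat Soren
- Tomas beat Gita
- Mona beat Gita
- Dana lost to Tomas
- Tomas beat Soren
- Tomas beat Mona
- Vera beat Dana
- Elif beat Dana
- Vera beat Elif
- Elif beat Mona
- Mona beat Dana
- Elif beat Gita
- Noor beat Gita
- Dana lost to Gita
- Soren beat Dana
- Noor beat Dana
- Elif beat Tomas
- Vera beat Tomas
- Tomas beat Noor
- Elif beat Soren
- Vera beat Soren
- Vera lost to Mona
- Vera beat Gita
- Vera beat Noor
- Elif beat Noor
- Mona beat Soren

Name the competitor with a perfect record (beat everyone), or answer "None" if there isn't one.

Highest win total is Vera with 6 (out of 7 possible).
Vera lost to Mona, so no competitor went undefeated.

None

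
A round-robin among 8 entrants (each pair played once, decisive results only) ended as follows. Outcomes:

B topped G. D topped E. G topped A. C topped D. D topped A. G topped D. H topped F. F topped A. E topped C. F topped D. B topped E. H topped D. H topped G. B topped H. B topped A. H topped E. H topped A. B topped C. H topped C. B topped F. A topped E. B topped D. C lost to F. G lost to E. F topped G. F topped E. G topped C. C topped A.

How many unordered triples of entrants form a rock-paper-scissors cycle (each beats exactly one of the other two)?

4

Win totals: A 1, B 7, C 2, D 2, E 2, F 5, G 3, H 6.
An entrant with w wins dominates both others in C(w,2) triples; summing gives 0 + 21 + 1 + 1 + 1 + 10 + 3 + 15 = 52 transitive triples.
Total triples C(8,3) = 56, so cyclic triples = 56 − 52 = 4.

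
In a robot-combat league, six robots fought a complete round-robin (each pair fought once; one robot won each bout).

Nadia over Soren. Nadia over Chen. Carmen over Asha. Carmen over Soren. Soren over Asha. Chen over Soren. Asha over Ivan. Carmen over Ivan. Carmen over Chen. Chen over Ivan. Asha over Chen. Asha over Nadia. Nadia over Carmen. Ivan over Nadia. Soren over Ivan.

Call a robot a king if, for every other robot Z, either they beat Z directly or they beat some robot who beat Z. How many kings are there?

Carmen reaches everyone (king).
Nadia reaches everyone (king).
Soren cannot reach Carmen in two steps.
Ivan cannot reach Asha in two steps.
Asha reaches everyone (king).
Chen cannot reach Carmen in two steps.
Kings: Carmen, Nadia, Asha — 3.

3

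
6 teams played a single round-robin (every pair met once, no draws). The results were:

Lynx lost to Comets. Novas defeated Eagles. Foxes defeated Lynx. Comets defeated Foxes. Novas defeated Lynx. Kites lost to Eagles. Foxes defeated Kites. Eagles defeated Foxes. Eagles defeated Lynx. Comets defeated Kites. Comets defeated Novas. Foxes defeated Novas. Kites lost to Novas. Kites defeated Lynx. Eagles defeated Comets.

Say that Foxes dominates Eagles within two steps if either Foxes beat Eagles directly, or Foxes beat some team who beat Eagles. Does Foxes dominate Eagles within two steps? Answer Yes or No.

Foxes did not beat Eagles directly.
Foxes beat Novas, Kites, Lynx. Of those, Novas beat Eagles.

Yes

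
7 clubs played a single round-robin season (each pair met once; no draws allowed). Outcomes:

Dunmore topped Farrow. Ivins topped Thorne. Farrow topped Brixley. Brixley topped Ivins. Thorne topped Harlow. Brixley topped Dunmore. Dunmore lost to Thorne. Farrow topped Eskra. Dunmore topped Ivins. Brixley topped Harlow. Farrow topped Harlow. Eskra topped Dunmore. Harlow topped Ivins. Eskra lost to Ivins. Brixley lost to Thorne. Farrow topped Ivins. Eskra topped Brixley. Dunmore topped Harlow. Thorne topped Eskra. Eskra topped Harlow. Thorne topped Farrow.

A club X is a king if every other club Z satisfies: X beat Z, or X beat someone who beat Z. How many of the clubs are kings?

Ivins reaches everyone (king).
Dunmore reaches everyone (king).
Thorne reaches everyone (king).
Brixley reaches everyone (king).
Harlow cannot reach Dunmore, Brixley, Farrow in two steps.
Eskra cannot reach Thorne in two steps.
Farrow reaches everyone (king).
Kings: Ivins, Dunmore, Thorne, Brixley, Farrow — 5.

5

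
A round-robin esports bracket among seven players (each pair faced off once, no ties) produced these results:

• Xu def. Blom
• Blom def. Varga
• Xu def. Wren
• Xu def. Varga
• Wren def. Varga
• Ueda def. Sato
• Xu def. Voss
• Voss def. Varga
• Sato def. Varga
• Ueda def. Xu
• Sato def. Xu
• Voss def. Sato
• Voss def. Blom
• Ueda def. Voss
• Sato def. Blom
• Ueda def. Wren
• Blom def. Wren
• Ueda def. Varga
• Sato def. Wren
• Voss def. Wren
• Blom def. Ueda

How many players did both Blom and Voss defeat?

2

Blom beat: Ueda, Wren, Varga.
Voss beat: Sato, Blom, Wren, Varga.
Both beat: Wren, Varga — 2.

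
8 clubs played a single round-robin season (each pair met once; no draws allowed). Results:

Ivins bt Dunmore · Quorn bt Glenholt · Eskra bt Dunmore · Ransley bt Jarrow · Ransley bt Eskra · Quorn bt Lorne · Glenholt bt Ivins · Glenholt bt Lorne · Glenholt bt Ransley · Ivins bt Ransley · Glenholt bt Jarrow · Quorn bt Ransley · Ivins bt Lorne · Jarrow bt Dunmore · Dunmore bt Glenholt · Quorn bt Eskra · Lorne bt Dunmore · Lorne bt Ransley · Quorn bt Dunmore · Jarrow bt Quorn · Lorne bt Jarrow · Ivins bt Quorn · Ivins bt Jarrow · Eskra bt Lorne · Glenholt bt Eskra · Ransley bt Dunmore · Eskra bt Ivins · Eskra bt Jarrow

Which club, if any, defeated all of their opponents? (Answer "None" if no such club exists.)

None

Highest win total is Quorn with 5 (out of 7 possible).
Quorn lost to Ivins, Jarrow, so no club went undefeated.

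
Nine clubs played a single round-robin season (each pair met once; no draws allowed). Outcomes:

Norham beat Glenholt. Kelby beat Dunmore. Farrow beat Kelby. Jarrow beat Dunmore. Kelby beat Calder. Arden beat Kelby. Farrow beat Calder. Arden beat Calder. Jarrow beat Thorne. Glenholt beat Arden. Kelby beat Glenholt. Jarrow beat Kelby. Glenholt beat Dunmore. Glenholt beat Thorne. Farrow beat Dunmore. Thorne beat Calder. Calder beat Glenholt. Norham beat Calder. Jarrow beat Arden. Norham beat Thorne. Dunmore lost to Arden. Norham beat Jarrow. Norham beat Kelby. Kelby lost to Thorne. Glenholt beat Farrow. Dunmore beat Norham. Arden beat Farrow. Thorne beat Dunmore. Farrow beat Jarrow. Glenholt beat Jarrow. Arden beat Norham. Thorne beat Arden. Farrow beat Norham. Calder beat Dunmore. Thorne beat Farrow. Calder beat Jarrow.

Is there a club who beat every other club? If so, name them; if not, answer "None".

Highest win total is Thorne with 5 (out of 8 possible).
Thorne lost to Glenholt, Jarrow, Norham, so no club went undefeated.

None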